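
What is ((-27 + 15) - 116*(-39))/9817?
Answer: 4512/9817 ≈ 0.45961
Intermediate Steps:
((-27 + 15) - 116*(-39))/9817 = (-12 + 4524)*(1/9817) = 4512*(1/9817) = 4512/9817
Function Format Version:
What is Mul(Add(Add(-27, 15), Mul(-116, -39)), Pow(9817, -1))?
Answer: Rational(4512, 9817) ≈ 0.45961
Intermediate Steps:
Mul(Add(Add(-27, 15), Mul(-116, -39)), Pow(9817, -1)) = Mul(Add(-12, 4524), Rational(1, 9817)) = Mul(4512, Rational(1, 9817)) = Rational(4512, 9817)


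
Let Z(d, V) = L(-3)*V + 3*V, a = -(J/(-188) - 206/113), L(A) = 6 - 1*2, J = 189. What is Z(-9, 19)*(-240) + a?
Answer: -678048395/21244 ≈ -31917.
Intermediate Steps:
L(A) = 4 (L(A) = 6 - 2 = 4)
a = 60085/21244 (a = -(189/(-188) - 206/113) = -(189*(-1/188) - 206*1/113) = -(-189/188 - 206/113) = -1*(-60085/21244) = 60085/21244 ≈ 2.8283)
Z(d, V) = 7*V (Z(d, V) = 4*V + 3*V = 7*V)
Z(-9, 19)*(-240) + a = (7*19)*(-240) + 60085/21244 = 133*(-240) + 60085/21244 = -31920 + 60085/21244 = -678048395/21244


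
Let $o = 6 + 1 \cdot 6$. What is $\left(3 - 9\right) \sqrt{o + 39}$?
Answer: $- 6 \sqrt{51} \approx -42.849$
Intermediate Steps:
$o = 12$ ($o = 6 + 6 = 12$)
$\left(3 - 9\right) \sqrt{o + 39} = \left(3 - 9\right) \sqrt{12 + 39} = \left(3 - 9\right) \sqrt{51} = - 6 \sqrt{51}$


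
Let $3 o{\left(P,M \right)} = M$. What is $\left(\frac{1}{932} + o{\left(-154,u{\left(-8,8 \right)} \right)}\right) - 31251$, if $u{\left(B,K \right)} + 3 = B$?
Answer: $- \frac{87388045}{2796} \approx -31255.0$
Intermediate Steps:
$u{\left(B,K \right)} = -3 + B$
$o{\left(P,M \right)} = \frac{M}{3}$
$\left(\frac{1}{932} + o{\left(-154,u{\left(-8,8 \right)} \right)}\right) - 31251 = \left(\frac{1}{932} + \frac{-3 - 8}{3}\right) - 31251 = \left(\frac{1}{932} + \frac{1}{3} \left(-11\right)\right) - 31251 = \left(\frac{1}{932} - \frac{11}{3}\right) - 31251 = - \frac{10249}{2796} - 31251 = - \frac{87388045}{2796}$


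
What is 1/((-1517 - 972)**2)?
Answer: 1/6195121 ≈ 1.6142e-7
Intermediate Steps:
1/((-1517 - 972)**2) = 1/((-2489)**2) = 1/6195121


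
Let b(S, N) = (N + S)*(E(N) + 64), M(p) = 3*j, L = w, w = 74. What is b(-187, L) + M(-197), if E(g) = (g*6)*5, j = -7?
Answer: -258113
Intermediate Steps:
L = 74
M(p) = -21 (M(p) = 3*(-7) = -21)
E(g) = 30*g (E(g) = (6*g)*5 = 30*g)
b(S, N) = (64 + 30*N)*(N + S) (b(S, N) = (N + S)*(30*N + 64) = (N + S)*(64 + 30*N) = (64 + 30*N)*(N + S))
b(-187, L) + M(-197) = (30*74**2 + 64*74 + 64*(-187) + 30*74*(-187)) - 21 = (30*5476 + 4736 - 11968 - 415140) - 21 = (164280 + 4736 - 11968 - 415140) - 21 = -258092 - 21 = -258113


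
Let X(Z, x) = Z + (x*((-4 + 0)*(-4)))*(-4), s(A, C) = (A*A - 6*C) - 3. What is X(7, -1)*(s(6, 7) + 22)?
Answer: 923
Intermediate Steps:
s(A, C) = -3 + A**2 - 6*C (s(A, C) = (A**2 - 6*C) - 3 = -3 + A**2 - 6*C)
X(Z, x) = Z - 64*x (X(Z, x) = Z + (x*(-4*(-4)))*(-4) = Z + (x*16)*(-4) = Z + (16*x)*(-4) = Z - 64*x)
X(7, -1)*(s(6, 7) + 22) = (7 - 64*(-1))*((-3 + 6**2 - 6*7) + 22) = (7 + 64)*((-3 + 36 - 42) + 22) = 71*(-9 + 22) = 71*13 = 923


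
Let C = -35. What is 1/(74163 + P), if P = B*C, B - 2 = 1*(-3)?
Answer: 1/74198 ≈ 1.3477e-5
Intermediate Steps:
B = -1 (B = 2 + 1*(-3) = 2 - 3 = -1)
P = 35 (P = -1*(-35) = 35)
1/(74163 + P) = 1/(74163 + 35) = 1/74198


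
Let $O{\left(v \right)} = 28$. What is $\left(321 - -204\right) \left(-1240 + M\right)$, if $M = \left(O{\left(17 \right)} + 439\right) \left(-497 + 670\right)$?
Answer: $41764275$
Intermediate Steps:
$M = 80791$ ($M = \left(28 + 439\right) \left(-497 + 670\right) = 467 \cdot 173 = 80791$)
$\left(321 - -204\right) \left(-1240 + M\right) = \left(321 - -204\right) \left(-1240 + 80791\right) = \left(321 + 204\right) 79551 = 525 \cdot 79551 = 41764275$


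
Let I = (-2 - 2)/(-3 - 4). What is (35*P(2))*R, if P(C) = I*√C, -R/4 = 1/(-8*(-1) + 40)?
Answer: -5*√2/3 ≈ -2.3570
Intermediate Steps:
I = 4/7 (I = -4/(-7) = -4*(-⅐) = 4/7 ≈ 0.57143)
R = -1/12 (R = -4/(-8*(-1) + 40) = -4/(8 + 40) = -4/48 = -4*1/48 = -1/12 ≈ -0.083333)
P(C) = 4*√C/7
(35*P(2))*R = (35*(4*√2/7))*(-1/12) = (20*√2)*(-1/12) = -5*√2/3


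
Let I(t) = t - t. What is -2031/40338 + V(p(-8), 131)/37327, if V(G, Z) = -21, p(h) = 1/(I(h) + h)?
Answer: -25552745/501898842 ≈ -0.050912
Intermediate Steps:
I(t) = 0
p(h) = 1/h (p(h) = 1/(0 + h) = 1/h)
-2031/40338 + V(p(-8), 131)/37327 = -2031/40338 - 21/37327 = -2031*1/40338 - 21*1/37327 = -677/13446 - 21/37327 = -25552745/501898842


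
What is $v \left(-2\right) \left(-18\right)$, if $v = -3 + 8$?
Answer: $180$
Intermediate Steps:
$v = 5$
$v \left(-2\right) \left(-18\right) = 5 \left(-2\right) \left(-18\right) = \left(-10\right) \left(-18\right) = 180$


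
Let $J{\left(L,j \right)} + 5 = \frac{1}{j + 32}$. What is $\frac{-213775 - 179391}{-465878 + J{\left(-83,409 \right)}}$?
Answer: $\frac{86693103}{102727201} \approx 0.84392$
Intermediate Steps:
$J{\left(L,j \right)} = -5 + \frac{1}{32 + j}$ ($J{\left(L,j \right)} = -5 + \frac{1}{j + 32} = -5 + \frac{1}{32 + j}$)
$\frac{-213775 - 179391}{-465878 + J{\left(-83,409 \right)}} = \frac{-213775 - 179391}{-465878 + \frac{-159 - 2045}{32 + 409}} = - \frac{393166}{-465878 + \frac{-159 - 2045}{441}} = - \frac{393166}{-465878 + \frac{1}{441} \left(-2204\right)} = - \frac{393166}{-465878 - \frac{2204}{441}} = - \frac{393166}{- \frac{205454402}{441}} = \left(-393166\right) \left(- \frac{441}{205454402}\right) = \frac{86693103}{102727201}$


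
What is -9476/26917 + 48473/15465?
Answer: 1158201401/416271405 ≈ 2.7823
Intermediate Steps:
-9476/26917 + 48473/15465 = 1158201401/416271405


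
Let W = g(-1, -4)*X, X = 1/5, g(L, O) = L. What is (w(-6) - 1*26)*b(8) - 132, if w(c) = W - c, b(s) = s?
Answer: -1468/5 ≈ -293.60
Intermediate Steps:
X = 1/5 ≈ 0.20000
W = -1/5 (W = -1*1/5 = -1/5 ≈ -0.20000)
w(c) = -1/5 - c
(w(-6) - 1*26)*b(8) - 132 = ((-1/5 - 1*(-6)) - 1*26)*8 - 132 = ((-1/5 + 6) - 26)*8 - 132 = (29/5 - 26)*8 - 132 = -101/5*8 - 132 = -808/5 - 132 = -1468/5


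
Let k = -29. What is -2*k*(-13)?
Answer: -754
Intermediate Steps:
-2*k*(-13) = -2*(-29)*(-13) = 58*(-13) = -754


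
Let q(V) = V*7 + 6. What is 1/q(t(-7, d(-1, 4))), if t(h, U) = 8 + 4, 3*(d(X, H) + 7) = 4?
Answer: 1/90 ≈ 0.011111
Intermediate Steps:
d(X, H) = -17/3 (d(X, H) = -7 + (⅓)*4 = -7 + 4/3 = -17/3)
t(h, U) = 12
q(V) = 6 + 7*V (q(V) = 7*V + 6 = 6 + 7*V)
1/q(t(-7, d(-1, 4))) = 1/(6 + 7*12) = 1/(6 + 84) = 1/90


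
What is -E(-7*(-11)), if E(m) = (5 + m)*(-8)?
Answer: 656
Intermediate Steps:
E(m) = -40 - 8*m
-E(-7*(-11)) = -(-40 - (-56)*(-11)) = -(-40 - 8*77) = -(-40 - 616) = -1*(-656) = 656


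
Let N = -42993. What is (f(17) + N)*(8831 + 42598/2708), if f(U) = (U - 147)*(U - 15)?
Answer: -518104892669/1354 ≈ -3.8265e+8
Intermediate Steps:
f(U) = (-147 + U)*(-15 + U)
(f(17) + N)*(8831 + 42598/2708) = ((2205 + 17**2 - 162*17) - 42993)*(8831 + 42598/2708) = ((2205 + 289 - 2754) - 42993)*(8831 + 42598*(1/2708)) = (-260 - 42993)*(8831 + 21299/1354) = -43253*11978473/1354 = -518104892669/1354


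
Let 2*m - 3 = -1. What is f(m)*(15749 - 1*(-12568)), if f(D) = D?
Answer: 28317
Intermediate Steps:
m = 1 (m = 3/2 + (½)*(-1) = 3/2 - ½ = 1)
f(m)*(15749 - 1*(-12568)) = 1*(15749 - 1*(-12568)) = 1*(15749 + 12568) = 1*28317 = 28317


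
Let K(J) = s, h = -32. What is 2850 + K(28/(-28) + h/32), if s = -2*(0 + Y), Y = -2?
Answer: 2854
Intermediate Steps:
s = 4 (s = -2*(0 - 2) = -2*(-2) = 4)
K(J) = 4
2850 + K(28/(-28) + h/32) = 2850 + 4 = 2854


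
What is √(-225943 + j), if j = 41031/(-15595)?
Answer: 2*I*√13737721724755/15595 ≈ 475.34*I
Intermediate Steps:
j = -41031/15595 (j = 41031*(-1/15595) = -41031/15595 ≈ -2.6310)
√(-225943 + j) = √(-225943 - 41031/15595) = √(-3523622116/15595) = 2*I*√13737721724755/15595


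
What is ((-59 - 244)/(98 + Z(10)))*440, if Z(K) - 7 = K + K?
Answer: -26664/25 ≈ -1066.6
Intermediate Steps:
Z(K) = 7 + 2*K (Z(K) = 7 + (K + K) = 7 + 2*K)
((-59 - 244)/(98 + Z(10)))*440 = ((-59 - 244)/(98 + (7 + 2*10)))*440 = -303/(98 + (7 + 20))*440 = -303/(98 + 27)*440 = -303/125*440 = -26664/25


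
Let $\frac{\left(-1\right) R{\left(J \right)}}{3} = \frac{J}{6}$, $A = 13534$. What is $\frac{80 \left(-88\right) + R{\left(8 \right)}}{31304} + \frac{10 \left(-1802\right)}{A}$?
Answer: $- \frac{82428947}{52958542} \approx -1.5565$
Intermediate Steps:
$R{\left(J \right)} = - \frac{J}{2}$ ($R{\left(J \right)} = - 3 \frac{J}{6} = - \frac{J}{2}$)
$\frac{80 \left(-88\right) + R{\left(8 \right)}}{31304} + \frac{10 \left(-1802\right)}{A} = \frac{80 \left(-88\right) - 4}{31304} + \frac{10 \left(-1802\right)}{13534} = \left(-7040 - 4\right) \frac{1}{31304} - \frac{9010}{6767} = \left(-7044\right) \frac{1}{31304} - \frac{9010}{6767} = - \frac{1761}{7826} - \frac{9010}{6767} = - \frac{82428947}{52958542}$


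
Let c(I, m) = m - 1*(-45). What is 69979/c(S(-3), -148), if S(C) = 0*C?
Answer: -69979/103 ≈ -679.41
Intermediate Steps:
S(C) = 0
c(I, m) = 45 + m (c(I, m) = m + 45 = 45 + m)
69979/c(S(-3), -148) = 69979/(45 - 148) = 69979/(-103) = 69979*(-1/103) = -69979/103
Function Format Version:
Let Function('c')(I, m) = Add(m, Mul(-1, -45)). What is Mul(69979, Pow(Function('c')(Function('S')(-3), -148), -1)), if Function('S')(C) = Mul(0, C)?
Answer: Rational(-69979, 103) ≈ -679.41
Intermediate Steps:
Function('S')(C) = 0
Function('c')(I, m) = Add(45, m) (Function('c')(I, m) = Add(m, 45) = Add(45, m))
Mul(69979, Pow(Function('c')(Function('S')(-3), -148), -1)) = Mul(69979, Pow(Add(45, -148), -1)) = Mul(69979, Pow(-103, -1)) = Mul(69979, Rational(-1, 103)) = Rational(-69979, 103)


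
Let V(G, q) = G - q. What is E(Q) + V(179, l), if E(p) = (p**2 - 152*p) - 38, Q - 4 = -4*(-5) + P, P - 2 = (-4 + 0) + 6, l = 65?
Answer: -3396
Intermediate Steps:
P = 4 (P = 2 + ((-4 + 0) + 6) = 2 + (-4 + 6) = 2 + 2 = 4)
Q = 28 (Q = 4 + (-4*(-5) + 4) = 4 + (20 + 4) = 4 + 24 = 28)
E(p) = -38 + p**2 - 152*p
E(Q) + V(179, l) = (-38 + 28**2 - 152*28) + (179 - 1*65) = (-38 + 784 - 4256) + (179 - 65) = -3510 + 114 = -3396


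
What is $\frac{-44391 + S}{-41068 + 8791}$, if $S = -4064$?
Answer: $\frac{48455}{32277} \approx 1.5012$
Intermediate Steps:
$\frac{-44391 + S}{-41068 + 8791} = \frac{-44391 - 4064}{-41068 + 8791} = - \frac{48455}{-32277} = \left(-48455\right) \left(- \frac{1}{32277}\right) = \frac{48455}{32277}$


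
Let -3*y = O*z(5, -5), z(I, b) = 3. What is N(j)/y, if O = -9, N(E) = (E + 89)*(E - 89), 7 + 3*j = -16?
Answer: -70760/81 ≈ -873.58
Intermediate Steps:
j = -23/3 (j = -7/3 + (1/3)*(-16) = -7/3 - 16/3 = -23/3 ≈ -7.6667)
N(E) = (-89 + E)*(89 + E) (N(E) = (89 + E)*(-89 + E) = (-89 + E)*(89 + E))
y = 9 (y = -(-3)*3 = -1/3*(-27) = 9)
N(j)/y = (-7921 + (-23/3)**2)/9 = (-7921 + 529/9)*(1/9) = -70760/9*1/9 = -70760/81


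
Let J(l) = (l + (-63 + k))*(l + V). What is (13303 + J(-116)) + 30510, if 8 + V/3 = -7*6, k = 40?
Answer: 80787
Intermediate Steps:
V = -150 (V = -24 + 3*(-7*6) = -24 + 3*(-42) = -24 - 126 = -150)
J(l) = (-150 + l)*(-23 + l) (J(l) = (l + (-63 + 40))*(l - 150) = (l - 23)*(-150 + l) = (-23 + l)*(-150 + l) = (-150 + l)*(-23 + l))
(13303 + J(-116)) + 30510 = (13303 + (3450 + (-116)**2 - 173*(-116))) + 30510 = (13303 + (3450 + 13456 + 20068)) + 30510 = (13303 + 36974) + 30510 = 50277 + 30510 = 80787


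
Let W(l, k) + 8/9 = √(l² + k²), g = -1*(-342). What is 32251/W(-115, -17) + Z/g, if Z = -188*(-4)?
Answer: 404316316/93585735 + 2612331*√13514/1094570 ≈ 281.77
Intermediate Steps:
Z = 752
g = 342
W(l, k) = -8/9 + √(k² + l²) (W(l, k) = -8/9 + √(l² + k²) = -8/9 + √(k² + l²))
32251/W(-115, -17) + Z/g = 32251/(-8/9 + √((-17)² + (-115)²)) + 752/342 = 32251/(-8/9 + √(289 + 13225)) + 752*(1/342) = 32251/(-8/9 + √13514) + 376/171 = 376/171 + 32251/(-8/9 + √13514)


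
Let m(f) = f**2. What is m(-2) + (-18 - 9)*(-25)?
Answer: 679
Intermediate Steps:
m(-2) + (-18 - 9)*(-25) = (-2)**2 + (-18 - 9)*(-25) = 4 - 27*(-25) = 4 + 675 = 679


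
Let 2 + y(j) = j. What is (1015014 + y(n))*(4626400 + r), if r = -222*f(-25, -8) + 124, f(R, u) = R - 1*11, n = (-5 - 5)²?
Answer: 4704552805792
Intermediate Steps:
n = 100 (n = (-10)² = 100)
f(R, u) = -11 + R (f(R, u) = R - 11 = -11 + R)
y(j) = -2 + j
r = 8116 (r = -222*(-11 - 25) + 124 = -222*(-36) + 124 = 7992 + 124 = 8116)
(1015014 + y(n))*(4626400 + r) = (1015014 + (-2 + 100))*(4626400 + 8116) = (1015014 + 98)*4634516 = 1015112*4634516 = 4704552805792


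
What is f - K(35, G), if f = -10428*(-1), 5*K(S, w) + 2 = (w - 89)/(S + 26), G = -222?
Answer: 3180973/305 ≈ 10429.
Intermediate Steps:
K(S, w) = -⅖ + (-89 + w)/(5*(26 + S)) (K(S, w) = -⅖ + ((w - 89)/(S + 26))/5 = -⅖ + ((-89 + w)/(26 + S))/5 = -⅖ + (-89 + w)/(5*(26 + S)))
f = 10428
f - K(35, G) = 10428 - (-141 - 222 - 2*35)/(5*(26 + 35)) = 10428 - (-141 - 222 - 70)/(5*61) = 10428 - (-433)/(5*61) = 10428 - 1*(-433/305) = 10428 + 433/305 = 3180973/305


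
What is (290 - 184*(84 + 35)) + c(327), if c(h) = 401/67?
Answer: -1447201/67 ≈ -21600.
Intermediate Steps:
c(h) = 401/67 (c(h) = 401*(1/67) = 401/67)
(290 - 184*(84 + 35)) + c(327) = (290 - 184*(84 + 35)) + 401/67 = (290 - 184*119) + 401/67 = (290 - 21896) + 401/67 = -21606 + 401/67 = -1447201/67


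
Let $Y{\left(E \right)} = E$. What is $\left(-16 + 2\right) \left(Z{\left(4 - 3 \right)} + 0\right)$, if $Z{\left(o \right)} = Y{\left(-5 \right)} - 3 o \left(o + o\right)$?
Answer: $154$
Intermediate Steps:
$Z{\left(o \right)} = -5 - 6 o^{2}$ ($Z{\left(o \right)} = -5 - 3 o \left(o + o\right) = -5 - 3 o 2 o = -5 - 3 \cdot 2 o^{2} = -5 - 6 o^{2}$)
$\left(-16 + 2\right) \left(Z{\left(4 - 3 \right)} + 0\right) = \left(-16 + 2\right) \left(\left(-5 - 6 \left(4 - 3\right)^{2}\right) + 0\right) = - 14 \left(\left(-5 - 6 \left(4 - 3\right)^{2}\right) + 0\right) = - 14 \left(\left(-5 - 6 \cdot 1^{2}\right) + 0\right) = - 14 \left(\left(-5 - 6\right) + 0\right) = - 14 \left(-11 + 0\right) = \left(-14\right) \left(-11\right) = 154$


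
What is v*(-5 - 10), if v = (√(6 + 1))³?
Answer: -105*√7 ≈ -277.80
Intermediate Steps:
v = 7*√7 (v = (√7)³ = 7*√7 ≈ 18.520)
v*(-5 - 10) = (7*√7)*(-5 - 10) = (7*√7)*(-15) = -105*√7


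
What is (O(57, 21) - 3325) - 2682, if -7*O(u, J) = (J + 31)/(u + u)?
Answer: -2396819/399 ≈ -6007.1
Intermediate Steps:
O(u, J) = -(31 + J)/(14*u) (O(u, J) = -(J + 31)/(7*(u + u)) = -(31 + J)/(7*(2*u)) = -(31 + J)*1/(2*u)/7 = -(31 + J)/(14*u))
(O(57, 21) - 3325) - 2682 = ((1/14)*(-31 - 1*21)/57 - 3325) - 2682 = ((1/14)*(1/57)*(-31 - 21) - 3325) - 2682 = ((1/14)*(1/57)*(-52) - 3325) - 2682 = (-26/399 - 3325) - 2682 = -1326701/399 - 2682 = -2396819/399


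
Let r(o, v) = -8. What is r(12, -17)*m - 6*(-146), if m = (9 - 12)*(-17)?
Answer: 468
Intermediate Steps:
m = 51 (m = -3*(-17) = 51)
r(12, -17)*m - 6*(-146) = -8*51 - 6*(-146) = -408 + 876 = 468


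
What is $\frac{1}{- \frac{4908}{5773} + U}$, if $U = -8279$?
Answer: $- \frac{5773}{47799575} \approx -0.00012078$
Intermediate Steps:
$\frac{1}{- \frac{4908}{5773} + U} = \frac{1}{- \frac{4908}{5773} - 8279} = \frac{1}{- \frac{47799575}{5773}} = - \frac{5773}{47799575}$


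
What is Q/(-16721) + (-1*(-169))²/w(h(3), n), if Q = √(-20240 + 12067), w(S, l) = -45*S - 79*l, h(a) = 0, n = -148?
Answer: 28561/11692 - I*√8173/16721 ≈ 2.4428 - 0.0054067*I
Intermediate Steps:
w(S, l) = -79*l - 45*S
Q = I*√8173 (Q = √(-8173) = I*√8173 ≈ 90.405*I)
Q/(-16721) + (-1*(-169))²/w(h(3), n) = (I*√8173)/(-16721) + (-1*(-169))²/(-79*(-148) - 45*0) = (I*√8173)*(-1/16721) + 169²/(11692 + 0) = -I*√8173/16721 + 28561/11692 = 28561/11692 - I*√8173/16721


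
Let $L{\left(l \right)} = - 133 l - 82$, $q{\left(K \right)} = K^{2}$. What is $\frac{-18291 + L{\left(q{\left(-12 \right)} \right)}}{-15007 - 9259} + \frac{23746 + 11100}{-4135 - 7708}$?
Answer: $- \frac{401164461}{287382238} \approx -1.3959$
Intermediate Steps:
$L{\left(l \right)} = -82 - 133 l$
$\frac{-18291 + L{\left(q{\left(-12 \right)} \right)}}{-15007 - 9259} + \frac{23746 + 11100}{-4135 - 7708} = \frac{-18291 - \left(82 + 133 \left(-12\right)^{2}\right)}{-15007 - 9259} + \frac{23746 + 11100}{-4135 - 7708} = \frac{-18291 - 19234}{-24266} + \frac{34846}{-11843} = \left(-18291 - 19234\right) \left(- \frac{1}{24266}\right) + 34846 \left(- \frac{1}{11843}\right) = \left(-18291 - 19234\right) \left(- \frac{1}{24266}\right) - \frac{34846}{11843} = \left(-37525\right) \left(- \frac{1}{24266}\right) - \frac{34846}{11843} = \frac{37525}{24266} - \frac{34846}{11843} = - \frac{401164461}{287382238}$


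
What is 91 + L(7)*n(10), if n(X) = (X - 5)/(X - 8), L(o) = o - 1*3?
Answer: 101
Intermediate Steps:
L(o) = -3 + o (L(o) = o - 3 = -3 + o)
n(X) = (-5 + X)/(-8 + X)
91 + L(7)*n(10) = 91 + (-3 + 7)*((-5 + 10)/(-8 + 10)) = 91 + 4*(5/2) = 91 + 10 = 101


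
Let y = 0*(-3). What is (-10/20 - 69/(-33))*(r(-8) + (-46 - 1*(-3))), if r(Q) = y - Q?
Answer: -1225/22 ≈ -55.682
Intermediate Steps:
y = 0
r(Q) = -Q (r(Q) = 0 - Q = -Q)
(-10/20 - 69/(-33))*(r(-8) + (-46 - 1*(-3))) = (-10/20 - 69/(-33))*(-1*(-8) + (-46 - 1*(-3))) = (-10*1/20 - 69*(-1/33))*(8 + (-46 + 3)) = (-1/2 + 23/11)*(8 - 43) = (35/22)*(-35) = -1225/22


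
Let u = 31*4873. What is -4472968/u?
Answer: -4472968/151063 ≈ -29.610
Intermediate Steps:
u = 151063
-4472968/u = -4472968/151063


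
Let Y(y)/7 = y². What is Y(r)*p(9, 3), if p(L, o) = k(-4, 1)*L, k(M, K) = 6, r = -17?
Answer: 109242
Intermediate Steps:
p(L, o) = 6*L
Y(y) = 7*y²
Y(r)*p(9, 3) = (7*(-17)²)*(6*9) = (7*289)*54 = 2023*54 = 109242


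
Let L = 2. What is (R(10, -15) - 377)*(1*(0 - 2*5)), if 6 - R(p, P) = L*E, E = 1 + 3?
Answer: 3790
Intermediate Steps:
E = 4
R(p, P) = -2 (R(p, P) = 6 - 2*4 = 6 - 1*8 = 6 - 8 = -2)
(R(10, -15) - 377)*(1*(0 - 2*5)) = (-2 - 377)*(1*(0 - 2*5)) = -379*(0 - 10) = -379*(-10) = 3790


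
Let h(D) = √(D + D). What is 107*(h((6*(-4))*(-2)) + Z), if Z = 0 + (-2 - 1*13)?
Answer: -1605 + 428*√6 ≈ -556.62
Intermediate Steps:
h(D) = √2*√D (h(D) = √(2*D) = √2*√D)
Z = -15 (Z = 0 + (-2 - 13) = 0 - 15 = -15)
107*(h((6*(-4))*(-2)) + Z) = 107*(√2*√((6*(-4))*(-2)) - 15) = 107*(√2*√(-24*(-2)) - 15) = 107*(√2*√48 - 15) = 107*(√2*(4*√3) - 15) = 107*(4*√6 - 15) = 107*(-15 + 4*√6) = -1605 + 428*√6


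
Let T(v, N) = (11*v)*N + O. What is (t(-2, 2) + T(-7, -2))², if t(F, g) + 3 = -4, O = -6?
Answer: 19881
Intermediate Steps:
T(v, N) = -6 + 11*N*v (T(v, N) = (11*v)*N - 6 = 11*N*v - 6 = -6 + 11*N*v)
t(F, g) = -7 (t(F, g) = -3 - 4 = -7)
(t(-2, 2) + T(-7, -2))² = (-7 + (-6 + 11*(-2)*(-7)))² = (-7 + (-6 + 154))² = (-7 + 148)² = 141² = 19881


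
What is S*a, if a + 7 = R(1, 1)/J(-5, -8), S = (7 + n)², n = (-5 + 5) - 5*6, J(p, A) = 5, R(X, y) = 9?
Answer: -13754/5 ≈ -2750.8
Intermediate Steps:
n = -30 (n = 0 - 30 = -30)
S = 529 (S = (7 - 30)² = (-23)² = 529)
a = -26/5 (a = -7 + 9/5 = -26/5 ≈ -5.2000)
S*a = 529*(-26/5) = -13754/5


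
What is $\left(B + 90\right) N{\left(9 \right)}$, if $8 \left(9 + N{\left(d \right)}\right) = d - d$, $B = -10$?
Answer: $-720$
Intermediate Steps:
$N{\left(d \right)} = -9$ ($N{\left(d \right)} = -9 + \frac{d - d}{8} = -9 + \frac{1}{8} \cdot 0 = -9 + 0 = -9$)
$\left(B + 90\right) N{\left(9 \right)} = \left(-10 + 90\right) \left(-9\right) = 80 \left(-9\right) = -720$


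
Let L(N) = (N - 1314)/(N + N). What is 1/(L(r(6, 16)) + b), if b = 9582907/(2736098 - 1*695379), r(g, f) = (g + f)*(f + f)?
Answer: 1436666176/6123947233 ≈ 0.23460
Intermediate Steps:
r(g, f) = 2*f*(f + g) (r(g, f) = (f + g)*(2*f) = 2*f*(f + g))
L(N) = (-1314 + N)/(2*N) (L(N) = (-1314 + N)/((2*N)) = (-1314 + N)*(1/(2*N)) = (-1314 + N)/(2*N))
b = 9582907/2040719 (b = 9582907/(2736098 - 695379) = 9582907/2040719 ≈ 4.6958)
1/(L(r(6, 16)) + b) = 1/((-1314 + 2*16*(16 + 6))/(2*((2*16*(16 + 6)))) + 9582907/2040719) = 1/((-1314 + 2*16*22)/(2*((2*16*22))) + 9582907/2040719) = 1/((½)*(-1314 + 704)/704 + 9582907/2040719) = 1/((½)*(1/704)*(-610) + 9582907/2040719) = 1/(-305/704 + 9582907/2040719) = 1/(6123947233/1436666176) = 1436666176/6123947233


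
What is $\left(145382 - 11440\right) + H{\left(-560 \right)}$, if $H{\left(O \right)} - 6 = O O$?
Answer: $447548$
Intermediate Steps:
$H{\left(O \right)} = 6 + O^{2}$ ($H{\left(O \right)} = 6 + O O = 6 + O^{2}$)
$\left(145382 - 11440\right) + H{\left(-560 \right)} = \left(145382 - 11440\right) + \left(6 + \left(-560\right)^{2}\right) = \left(145382 - 11440\right) + \left(6 + 313600\right) = 133942 + 313606 = 447548$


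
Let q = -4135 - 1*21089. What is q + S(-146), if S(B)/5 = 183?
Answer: -24309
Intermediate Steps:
S(B) = 915 (S(B) = 5*183 = 915)
q = -25224 (q = -4135 - 21089 = -25224)
q + S(-146) = -25224 + 915 = -24309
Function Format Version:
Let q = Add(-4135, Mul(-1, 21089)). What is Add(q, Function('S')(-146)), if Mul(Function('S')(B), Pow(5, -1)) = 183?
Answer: -24309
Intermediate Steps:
Function('S')(B) = 915 (Function('S')(B) = Mul(5, 183) = 915)
q = -25224 (q = Add(-4135, -21089) = -25224)
Add(q, Function('S')(-146)) = Add(-25224, 915) = -24309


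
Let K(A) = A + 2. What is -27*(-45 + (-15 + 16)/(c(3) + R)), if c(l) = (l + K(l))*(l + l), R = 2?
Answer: 60723/50 ≈ 1214.5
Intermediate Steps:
K(A) = 2 + A
c(l) = 2*l*(2 + 2*l) (c(l) = (l + (2 + l))*(l + l) = (2 + 2*l)*(2*l) = 2*l*(2 + 2*l))
-27*(-45 + (-15 + 16)/(c(3) + R)) = -27*(-45 + (-15 + 16)/(4*3*(1 + 3) + 2)) = -27*(-45 + 1/(4*3*4 + 2)) = -27*(-45 + 1/(48 + 2)) = -27*(-45 + 1/50) = -27*(-2249/50) = 60723/50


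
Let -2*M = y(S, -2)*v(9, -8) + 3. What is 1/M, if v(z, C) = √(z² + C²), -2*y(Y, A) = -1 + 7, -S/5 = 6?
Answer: 1/216 + √145/216 ≈ 0.060378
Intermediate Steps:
S = -30 (S = -5*6 = -30)
y(Y, A) = -3 (y(Y, A) = -(-1 + 7)/2 = -½*6 = -3)
v(z, C) = √(C² + z²)
M = -3/2 + 3*√145/2 (M = -(-3*√((-8)² + 9²) + 3)/2 = -(-3*√(64 + 81) + 3)/2 = -(-3*√145 + 3)/2 = -(3 - 3*√145)/2 = -3/2 + 3*√145/2 ≈ 16.562)
1/M = 1/(-3/2 + 3*√145/2)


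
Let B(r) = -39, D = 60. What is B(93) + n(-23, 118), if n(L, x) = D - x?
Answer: -97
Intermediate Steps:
n(L, x) = 60 - x
B(93) + n(-23, 118) = -39 + (60 - 1*118) = -39 + (60 - 118) = -39 - 58 = -97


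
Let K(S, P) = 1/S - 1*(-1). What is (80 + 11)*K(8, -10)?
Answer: 819/8 ≈ 102.38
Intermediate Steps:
K(S, P) = 1 + 1/S (K(S, P) = 1/S + 1 = 1 + 1/S)
(80 + 11)*K(8, -10) = (80 + 11)*((1 + 8)/8) = 91*((⅛)*9) = 91*(9/8) = 819/8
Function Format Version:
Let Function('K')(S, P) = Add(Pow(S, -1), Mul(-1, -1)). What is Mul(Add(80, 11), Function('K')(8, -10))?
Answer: Rational(819, 8) ≈ 102.38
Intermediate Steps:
Function('K')(S, P) = Add(1, Pow(S, -1)) (Function('K')(S, P) = Add(Pow(S, -1), 1) = Add(1, Pow(S, -1)))
Mul(Add(80, 11), Function('K')(8, -10)) = Mul(Add(80, 11), Mul(Pow(8, -1), Add(1, 8))) = Mul(91, Mul(Rational(1, 8), 9)) = Mul(91, Rational(9, 8)) = Rational(819, 8)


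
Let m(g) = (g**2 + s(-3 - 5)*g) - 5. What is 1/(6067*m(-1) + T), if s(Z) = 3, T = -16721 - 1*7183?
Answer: -1/66373 ≈ -1.5066e-5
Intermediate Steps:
T = -23904 (T = -16721 - 7183 = -23904)
m(g) = -5 + g**2 + 3*g (m(g) = (g**2 + 3*g) - 5 = -5 + g**2 + 3*g)
1/(6067*m(-1) + T) = 1/(6067*(-5 + (-1)**2 + 3*(-1)) - 23904) = 1/(6067*(-5 + 1 - 3) - 23904) = 1/(6067*(-7) - 23904) = 1/(-42469 - 23904) = 1/(-66373) = -1/66373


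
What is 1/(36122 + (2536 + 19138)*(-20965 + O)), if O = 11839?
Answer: -1/197760802 ≈ -5.0566e-9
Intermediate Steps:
1/(36122 + (2536 + 19138)*(-20965 + O)) = 1/(36122 + (2536 + 19138)*(-20965 + 11839)) = 1/(36122 + 21674*(-9126)) = 1/(36122 - 197796924) = 1/(-197760802) = -1/197760802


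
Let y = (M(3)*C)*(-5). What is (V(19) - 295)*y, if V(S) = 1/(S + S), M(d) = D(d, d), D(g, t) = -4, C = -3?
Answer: 336270/19 ≈ 17698.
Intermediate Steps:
M(d) = -4
y = -60 (y = -4*(-3)*(-5) = 12*(-5) = -60)
V(S) = 1/(2*S)
(V(19) - 295)*y = ((1/2)/19 - 295)*(-60) = ((1/2)*(1/19) - 295)*(-60) = (1/38 - 295)*(-60) = -11209/38*(-60) = 336270/19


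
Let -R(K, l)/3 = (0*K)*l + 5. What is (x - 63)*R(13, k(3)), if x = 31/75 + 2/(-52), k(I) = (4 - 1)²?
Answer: 122119/130 ≈ 939.38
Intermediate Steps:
k(I) = 9 (k(I) = 3² = 9)
R(K, l) = -15 (R(K, l) = -3*((0*K)*l + 5) = -3*(0*l + 5) = -3*(0 + 5) = -3*5 = -15)
x = 731/1950 (x = 31*(1/75) + 2*(-1/52) = 31/75 - 1/26 = 731/1950 ≈ 0.37487)
(x - 63)*R(13, k(3)) = (731/1950 - 63)*(-15) = -122119/1950*(-15) = 122119/130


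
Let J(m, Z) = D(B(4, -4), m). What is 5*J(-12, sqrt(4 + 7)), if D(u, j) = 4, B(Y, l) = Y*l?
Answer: 20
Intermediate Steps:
J(m, Z) = 4
5*J(-12, sqrt(4 + 7)) = 5*4 = 20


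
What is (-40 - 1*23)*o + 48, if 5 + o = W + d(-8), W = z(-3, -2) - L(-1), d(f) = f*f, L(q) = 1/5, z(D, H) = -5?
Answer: -16707/5 ≈ -3341.4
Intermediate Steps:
L(q) = 1/5
d(f) = f**2
W = -26/5 (W = -5 - 1*1/5 = -5 - 1/5 = -26/5 ≈ -5.2000)
o = 269/5 (o = -5 + (-26/5 + (-8)**2) = -5 + (-26/5 + 64) = -5 + 294/5 = 269/5 ≈ 53.800)
(-40 - 1*23)*o + 48 = (-40 - 1*23)*(269/5) + 48 = (-40 - 23)*(269/5) + 48 = -63*269/5 + 48 = -16947/5 + 48 = -16707/5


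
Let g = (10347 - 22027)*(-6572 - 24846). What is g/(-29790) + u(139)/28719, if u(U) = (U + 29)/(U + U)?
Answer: -16276573431172/1321332471 ≈ -12318.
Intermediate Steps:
g = 366962240 (g = -11680*(-31418) = 366962240)
u(U) = (29 + U)/(2*U) (u(U) = (29 + U)/((2*U)) = (29 + U)*(1/(2*U)) = (29 + U)/(2*U))
g/(-29790) + u(139)/28719 = 366962240/(-29790) + ((½)*(29 + 139)/139)/28719 = 366962240*(-1/29790) + ((½)*(1/139)*168)*(1/28719) = -36696224/2979 + (84/139)*(1/28719) = -36696224/2979 + 28/1330647 = -16276573431172/1321332471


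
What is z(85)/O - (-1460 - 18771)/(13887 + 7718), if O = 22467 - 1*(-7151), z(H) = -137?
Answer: 596241873/639896890 ≈ 0.93178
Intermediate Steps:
O = 29618 (O = 22467 + 7151 = 29618)
z(85)/O - (-1460 - 18771)/(13887 + 7718) = -137/29618 - (-1460 - 18771)/(13887 + 7718) = -137*1/29618 - (-20231)/21605 = -137/29618 - (-20231)/21605 = -137/29618 - 1*(-20231/21605) = -137/29618 + 20231/21605 = 596241873/639896890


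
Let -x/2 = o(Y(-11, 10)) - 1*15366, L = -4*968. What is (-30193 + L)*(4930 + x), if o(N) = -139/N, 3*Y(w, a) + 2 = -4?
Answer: -1210090995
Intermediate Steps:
Y(w, a) = -2 (Y(w, a) = -2/3 + (1/3)*(-4) = -2/3 - 4/3 = -2)
L = -3872
x = 30593 (x = -2*(-139/(-2) - 1*15366) = -2*(-139*(-1/2) - 15366) = -2*(139/2 - 15366) = -2*(-30593/2) = 30593)
(-30193 + L)*(4930 + x) = (-30193 - 3872)*(4930 + 30593) = -34065*35523 = -1210090995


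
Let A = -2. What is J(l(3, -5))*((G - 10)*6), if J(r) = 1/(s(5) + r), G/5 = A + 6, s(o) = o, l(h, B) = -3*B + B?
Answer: 4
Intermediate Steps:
l(h, B) = -2*B
G = 20 (G = 5*(-2 + 6) = 5*4 = 20)
J(r) = 1/(5 + r)
J(l(3, -5))*((G - 10)*6) = ((20 - 10)*6)/(5 - 2*(-5)) = (10*6)/(5 + 10) = 60/15 = (1/15)*60 = 4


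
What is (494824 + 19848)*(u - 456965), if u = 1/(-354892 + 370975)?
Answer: -3782513975675168/16083 ≈ -2.3519e+11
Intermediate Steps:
u = 1/16083 ≈ 6.2177e-5
(494824 + 19848)*(u - 456965) = (494824 + 19848)*(1/16083 - 456965) = 514672*(-7349368094/16083) = -3782513975675168/16083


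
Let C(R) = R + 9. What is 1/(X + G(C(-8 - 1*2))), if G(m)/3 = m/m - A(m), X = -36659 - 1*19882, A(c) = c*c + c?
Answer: -1/56538 ≈ -1.7687e-5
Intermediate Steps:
C(R) = 9 + R
A(c) = c + c² (A(c) = c² + c = c + c²)
X = -56541 (X = -36659 - 19882 = -56541)
G(m) = 3 - 3*m*(1 + m) (G(m) = 3*(m/m - m*(1 + m)) = 3*(1 - m*(1 + m)) = 3 - 3*m*(1 + m))
1/(X + G(C(-8 - 1*2))) = 1/(-56541 + (3 - 3*(9 + (-8 - 1*2))*(1 + (9 + (-8 - 1*2))))) = 1/(-56541 + (3 - 3*(9 + (-8 - 2))*(1 + (9 + (-8 - 2))))) = 1/(-56541 + (3 - 3*(9 - 10)*(1 + (9 - 10)))) = 1/(-56541 + (3 - 3*(-1)*(1 - 1))) = 1/(-56541 + (3 - 3*(-1)*0)) = 1/(-56541 + (3 + 0)) = 1/(-56541 + 3) = 1/(-56538) = -1/56538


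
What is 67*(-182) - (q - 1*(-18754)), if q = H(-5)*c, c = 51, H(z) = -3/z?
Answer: -154893/5 ≈ -30979.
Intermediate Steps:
q = 153/5 (q = -3/(-5)*51 = -3*(-⅕)*51 = (⅗)*51 = 153/5 ≈ 30.600)
67*(-182) - (q - 1*(-18754)) = 67*(-182) - (153/5 - 1*(-18754)) = -12194 - (153/5 + 18754) = -12194 - 1*93923/5 = -12194 - 93923/5 = -154893/5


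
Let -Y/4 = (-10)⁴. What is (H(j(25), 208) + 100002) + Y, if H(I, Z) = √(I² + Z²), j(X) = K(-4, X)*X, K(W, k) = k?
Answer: 60002 + √433889 ≈ 60661.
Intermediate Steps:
Y = -40000 (Y = -4*(-10)⁴ = -4*10000 = -40000)
j(X) = X² (j(X) = X*X = X²)
(H(j(25), 208) + 100002) + Y = (√((25²)² + 208²) + 100002) - 40000 = (√(625² + 43264) + 100002) - 40000 = (√(390625 + 43264) + 100002) - 40000 = (√433889 + 100002) - 40000 = (100002 + √433889) - 40000 = 60002 + √433889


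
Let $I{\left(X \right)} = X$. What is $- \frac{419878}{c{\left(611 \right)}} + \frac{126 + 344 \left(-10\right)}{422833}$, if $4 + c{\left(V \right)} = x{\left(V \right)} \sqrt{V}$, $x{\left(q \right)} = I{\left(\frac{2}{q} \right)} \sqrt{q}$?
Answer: $\frac{88769133873}{422833} \approx 2.0994 \cdot 10^{5}$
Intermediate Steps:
$x{\left(q \right)} = \frac{2}{\sqrt{q}}$ ($x{\left(q \right)} = \frac{2}{q} \sqrt{q} = \frac{2}{\sqrt{q}}$)
$c{\left(V \right)} = -2$ ($c{\left(V \right)} = -4 + \frac{2}{\sqrt{V}} \sqrt{V} = -4 + 2 = -2$)
$- \frac{419878}{c{\left(611 \right)}} + \frac{126 + 344 \left(-10\right)}{422833} = - \frac{419878}{-2} + \frac{126 + 344 \left(-10\right)}{422833} = \left(-419878\right) \left(- \frac{1}{2}\right) + \left(126 - 3440\right) \frac{1}{422833} = 209939 - \frac{3314}{422833} = \frac{88769133873}{422833}$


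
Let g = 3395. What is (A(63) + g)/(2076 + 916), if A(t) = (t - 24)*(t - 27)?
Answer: 4799/2992 ≈ 1.6039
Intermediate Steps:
A(t) = (-27 + t)*(-24 + t) (A(t) = (-24 + t)*(-27 + t) = (-27 + t)*(-24 + t))
(A(63) + g)/(2076 + 916) = ((648 + 63² - 51*63) + 3395)/(2076 + 916) = ((648 + 3969 - 3213) + 3395)/2992 = (1404 + 3395)*(1/2992) = 4799*(1/2992) = 4799/2992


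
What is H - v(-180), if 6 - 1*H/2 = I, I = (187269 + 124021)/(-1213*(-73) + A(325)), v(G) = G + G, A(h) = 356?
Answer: 6490016/17781 ≈ 365.00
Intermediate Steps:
v(G) = 2*G
I = 62258/17781 (I = (187269 + 124021)/(-1213*(-73) + 356) = 311290/(88549 + 356) = 311290/88905 = 311290*(1/88905) = 62258/17781 ≈ 3.5014)
H = 88856/17781 (H = 12 - 2*62258/17781 = 12 - 124516/17781 = 88856/17781 ≈ 4.9972)
H - v(-180) = 88856/17781 - 2*(-180) = 88856/17781 - 1*(-360) = 88856/17781 + 360 = 6490016/17781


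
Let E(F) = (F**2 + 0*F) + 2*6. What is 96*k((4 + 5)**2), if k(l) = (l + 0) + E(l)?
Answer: 638784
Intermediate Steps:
E(F) = 12 + F**2 (E(F) = (F**2 + 0) + 12 = F**2 + 12 = 12 + F**2)
k(l) = 12 + l + l**2 (k(l) = (l + 0) + (12 + l**2) = l + (12 + l**2) = 12 + l + l**2)
96*k((4 + 5)**2) = 96*(12 + (4 + 5)**2 + ((4 + 5)**2)**2) = 96*(12 + 9**2 + (9**2)**2) = 96*(12 + 81 + 81**2) = 96*(12 + 81 + 6561) = 96*6654 = 638784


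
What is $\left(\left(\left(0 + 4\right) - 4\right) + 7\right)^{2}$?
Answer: $49$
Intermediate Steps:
$\left(\left(\left(0 + 4\right) - 4\right) + 7\right)^{2} = \left(\left(4 - 4\right) + 7\right)^{2} = \left(0 + 7\right)^{2} = 7^{2} = 49$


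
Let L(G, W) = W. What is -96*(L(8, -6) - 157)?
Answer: 15648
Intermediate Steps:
-96*(L(8, -6) - 157) = -96*(-6 - 157) = -96*(-163) = 15648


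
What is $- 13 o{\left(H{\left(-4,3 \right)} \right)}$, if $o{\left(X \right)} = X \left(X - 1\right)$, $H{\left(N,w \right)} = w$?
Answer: $-78$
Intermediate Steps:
$o{\left(X \right)} = X \left(-1 + X\right)$
$- 13 o{\left(H{\left(-4,3 \right)} \right)} = - 13 \cdot 3 \left(-1 + 3\right) = - 13 \cdot 3 \cdot 2 = \left(-13\right) 6 = -78$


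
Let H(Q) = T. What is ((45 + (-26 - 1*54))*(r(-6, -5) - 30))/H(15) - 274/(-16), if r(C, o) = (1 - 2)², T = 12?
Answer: 2441/24 ≈ 101.71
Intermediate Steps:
H(Q) = 12
r(C, o) = 1 (r(C, o) = (-1)² = 1)
((45 + (-26 - 1*54))*(r(-6, -5) - 30))/H(15) - 274/(-16) = ((45 + (-26 - 1*54))*(1 - 30))/12 - 274/(-16) = ((45 + (-26 - 54))*(-29))*(1/12) - 274*(-1/16) = ((45 - 80)*(-29))*(1/12) + 137/8 = -35*(-29)*(1/12) + 137/8 = 1015*(1/12) + 137/8 = 1015/12 + 137/8 = 2441/24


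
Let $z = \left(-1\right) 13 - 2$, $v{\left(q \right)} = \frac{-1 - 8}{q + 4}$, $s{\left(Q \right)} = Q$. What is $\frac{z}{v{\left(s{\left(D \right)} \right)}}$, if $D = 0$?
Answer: $\frac{20}{3} \approx 6.6667$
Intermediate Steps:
$v{\left(q \right)} = - \frac{9}{4 + q}$
$z = -15$ ($z = -13 - 2 = -15$)
$\frac{z}{v{\left(s{\left(D \right)} \right)}} = - \frac{15}{\left(-9\right) \frac{1}{4 + 0}} = - \frac{15}{\left(-9\right) \frac{1}{4}} = - \frac{15}{- \frac{9}{4}} = \left(-15\right) \left(- \frac{4}{9}\right) = \frac{20}{3}$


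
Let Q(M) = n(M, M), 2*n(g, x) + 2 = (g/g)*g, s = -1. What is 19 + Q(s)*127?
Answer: -343/2 ≈ -171.50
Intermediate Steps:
n(g, x) = -1 + g/2 (n(g, x) = -1 + ((g/g)*g)/2 = -1 + (1*g)/2 = -1 + g/2)
Q(M) = -1 + M/2
19 + Q(s)*127 = 19 + (-1 + (½)*(-1))*127 = 19 + (-1 - ½)*127 = 19 - 3/2*127 = 19 - 381/2 = -343/2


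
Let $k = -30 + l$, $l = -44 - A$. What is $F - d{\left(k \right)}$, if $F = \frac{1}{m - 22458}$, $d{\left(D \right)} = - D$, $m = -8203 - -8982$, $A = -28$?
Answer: $- \frac{997235}{21679} \approx -46.0$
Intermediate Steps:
$l = -16$ ($l = -44 - -28 = -44 + 28 = -16$)
$m = 779$ ($m = -8203 + 8982 = 779$)
$k = -46$ ($k = -30 - 16 = -46$)
$F = - \frac{1}{21679}$ ($F = \frac{1}{779 - 22458} = \frac{1}{-21679} = - \frac{1}{21679} \approx -4.6128 \cdot 10^{-5}$)
$F - d{\left(k \right)} = - \frac{1}{21679} - \left(-1\right) \left(-46\right) = - \frac{1}{21679} - 46 = - \frac{997235}{21679}$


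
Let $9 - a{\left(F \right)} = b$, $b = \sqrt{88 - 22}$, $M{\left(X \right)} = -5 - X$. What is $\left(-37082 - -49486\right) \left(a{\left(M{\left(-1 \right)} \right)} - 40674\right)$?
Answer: $-504408660 - 12404 \sqrt{66} \approx -5.0451 \cdot 10^{8}$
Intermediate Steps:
$b = \sqrt{66} \approx 8.124$
$a{\left(F \right)} = 9 - \sqrt{66}$
$\left(-37082 - -49486\right) \left(a{\left(M{\left(-1 \right)} \right)} - 40674\right) = \left(-37082 - -49486\right) \left(\left(9 - \sqrt{66}\right) - 40674\right) = \left(-37082 + 49486\right) \left(-40665 - \sqrt{66}\right) = 12404 \left(-40665 - \sqrt{66}\right) = -504408660 - 12404 \sqrt{66}$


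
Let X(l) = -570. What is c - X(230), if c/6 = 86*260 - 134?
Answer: 133926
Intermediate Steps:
c = 133356 (c = 6*(86*260 - 134) = 6*(22360 - 134) = 6*22226 = 133356)
c - X(230) = 133356 - 1*(-570) = 133356 + 570 = 133926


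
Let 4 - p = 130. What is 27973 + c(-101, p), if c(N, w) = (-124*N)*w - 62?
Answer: -1550113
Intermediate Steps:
p = -126 (p = 4 - 1*130 = 4 - 130 = -126)
c(N, w) = -62 - 124*N*w (c(N, w) = -124*N*w - 62 = -62 - 124*N*w)
27973 + c(-101, p) = 27973 + (-62 - 124*(-101)*(-126)) = 27973 + (-62 - 1578024) = 27973 - 1578086 = -1550113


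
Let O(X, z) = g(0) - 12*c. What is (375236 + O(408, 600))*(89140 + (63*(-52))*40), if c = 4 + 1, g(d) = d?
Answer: -15719874400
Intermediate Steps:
c = 5
O(X, z) = -60 (O(X, z) = 0 - 12*5 = 0 - 60 = -60)
(375236 + O(408, 600))*(89140 + (63*(-52))*40) = (375236 - 60)*(89140 + (63*(-52))*40) = 375176*(89140 - 3276*40) = 375176*(89140 - 131040) = 375176*(-41900) = -15719874400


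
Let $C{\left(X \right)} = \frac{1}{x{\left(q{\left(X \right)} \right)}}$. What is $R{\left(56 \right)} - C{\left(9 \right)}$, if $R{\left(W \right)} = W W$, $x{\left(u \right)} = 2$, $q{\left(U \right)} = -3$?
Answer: $\frac{6271}{2} \approx 3135.5$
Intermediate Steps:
$R{\left(W \right)} = W^{2}$
$C{\left(X \right)} = \frac{1}{2}$
$R{\left(56 \right)} - C{\left(9 \right)} = 56^{2} - \frac{1}{2} = 3136 - \frac{1}{2} = \frac{6271}{2}$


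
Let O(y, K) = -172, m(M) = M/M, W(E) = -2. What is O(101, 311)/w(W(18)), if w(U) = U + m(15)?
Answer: 172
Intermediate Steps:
m(M) = 1
w(U) = 1 + U (w(U) = U + 1 = 1 + U)
O(101, 311)/w(W(18)) = -172/(1 - 2) = -172/(-1) = -172*(-1) = 172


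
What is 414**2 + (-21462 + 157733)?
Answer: 307667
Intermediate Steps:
414**2 + (-21462 + 157733) = 171396 + 136271 = 307667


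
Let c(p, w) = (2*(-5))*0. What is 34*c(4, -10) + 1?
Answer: 1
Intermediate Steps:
c(p, w) = 0 (c(p, w) = -10*0 = 0)
34*c(4, -10) + 1 = 34*0 + 1 = 0 + 1 = 1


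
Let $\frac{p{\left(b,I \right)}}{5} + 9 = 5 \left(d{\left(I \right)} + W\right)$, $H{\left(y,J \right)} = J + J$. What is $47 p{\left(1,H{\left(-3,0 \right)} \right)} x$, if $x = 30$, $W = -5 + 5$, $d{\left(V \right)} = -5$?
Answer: $-239700$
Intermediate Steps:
$H{\left(y,J \right)} = 2 J$
$W = 0$
$p{\left(b,I \right)} = -170$ ($p{\left(b,I \right)} = -45 + 5 \cdot 5 \left(-5 + 0\right) = -45 + 5 \cdot 5 \left(-5\right) = -45 + 5 \left(-25\right) = -45 - 125 = -170$)
$47 p{\left(1,H{\left(-3,0 \right)} \right)} x = 47 \left(-170\right) 30 = \left(-7990\right) 30 = -239700$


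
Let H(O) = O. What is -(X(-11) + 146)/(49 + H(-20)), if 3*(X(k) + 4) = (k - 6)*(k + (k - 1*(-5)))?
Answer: -715/87 ≈ -8.2184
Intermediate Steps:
X(k) = -4 + (-6 + k)*(5 + 2*k)/3 (X(k) = -4 + ((k - 6)*(k + (k - 1*(-5))))/3 = -4 + ((-6 + k)*(k + (k + 5)))/3 = -4 + ((-6 + k)*(k + (5 + k)))/3 = -4 + ((-6 + k)*(5 + 2*k))/3 = -4 + (-6 + k)*(5 + 2*k)/3)
-(X(-11) + 146)/(49 + H(-20)) = -((-14 - 7/3*(-11) + (⅔)*(-11)²) + 146)/(49 - 20) = -((-14 + 77/3 + (⅔)*121) + 146)/29 = -((-14 + 77/3 + 242/3) + 146)/29 = -(277/3 + 146)/29 = -715/(3*29) = -1*715/87 = -715/87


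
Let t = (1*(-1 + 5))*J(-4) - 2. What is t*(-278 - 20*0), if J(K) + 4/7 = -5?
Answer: 47260/7 ≈ 6751.4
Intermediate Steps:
J(K) = -39/7 (J(K) = -4/7 - 5 = -39/7)
t = -170/7 (t = (1*(-1 + 5))*(-39/7) - 2 = (1*4)*(-39/7) - 2 = 4*(-39/7) - 2 = -156/7 - 2 = -170/7 ≈ -24.286)
t*(-278 - 20*0) = -170*(-278 - 20*0)/7 = -170*(-278 + 0)/7 = -170/7*(-278) = 47260/7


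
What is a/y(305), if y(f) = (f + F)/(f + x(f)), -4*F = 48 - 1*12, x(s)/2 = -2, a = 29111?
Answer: 8762411/296 ≈ 29603.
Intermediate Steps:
x(s) = -4 (x(s) = 2*(-2) = -4)
F = -9 (F = -(48 - 1*12)/4 = -(48 - 12)/4 = -¼*36 = -9)
y(f) = (-9 + f)/(-4 + f) (y(f) = (f - 9)/(f - 4) = (-9 + f)/(-4 + f))
a/y(305) = 29111/(((-9 + 305)/(-4 + 305))) = 29111/((296/301)) = 29111/(((1/301)*296)) = 29111/(296/301) = 29111*(301/296) = 8762411/296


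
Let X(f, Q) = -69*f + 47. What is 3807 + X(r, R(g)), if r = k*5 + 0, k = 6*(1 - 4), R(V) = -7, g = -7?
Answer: 10064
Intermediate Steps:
k = -18 (k = 6*(-3) = -18)
r = -90 (r = -18*5 + 0 = -90 + 0 = -90)
X(f, Q) = 47 - 69*f
3807 + X(r, R(g)) = 3807 + (47 - 69*(-90)) = 3807 + (47 + 6210) = 3807 + 6257 = 10064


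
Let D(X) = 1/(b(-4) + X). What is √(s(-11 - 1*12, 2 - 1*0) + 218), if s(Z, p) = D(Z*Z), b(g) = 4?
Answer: √61931935/533 ≈ 14.765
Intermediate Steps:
D(X) = 1/(4 + X)
s(Z, p) = 1/(4 + Z²) (s(Z, p) = 1/(4 + Z*Z) = 1/(4 + Z²))
√(s(-11 - 1*12, 2 - 1*0) + 218) = √(1/(4 + (-11 - 1*12)²) + 218) = √(1/(4 + (-11 - 12)²) + 218) = √(1/(4 + (-23)²) + 218) = √(1/(4 + 529) + 218) = √(1/533 + 218) = √(116195/533) = √61931935/533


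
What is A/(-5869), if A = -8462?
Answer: 8462/5869 ≈ 1.4418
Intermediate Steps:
A/(-5869) = -8462/(-5869) = -8462*(-1/5869) = 8462/5869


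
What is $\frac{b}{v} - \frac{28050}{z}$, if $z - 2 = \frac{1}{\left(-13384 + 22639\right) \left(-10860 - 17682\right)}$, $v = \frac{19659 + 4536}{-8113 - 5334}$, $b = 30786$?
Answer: $- \frac{132661752196565266}{4260839659235} \approx -31135.0$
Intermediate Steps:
$v = - \frac{24195}{13447}$ ($v = \frac{24195}{-13447} = 24195 \left(- \frac{1}{13447}\right) = - \frac{24195}{13447} \approx -1.7993$)
$z = \frac{528312419}{264156210}$ ($z = 2 + \frac{1}{\left(-13384 + 22639\right) \left(-10860 - 17682\right)} = 2 + \frac{1}{9255 \left(-28542\right)} = 2 + \frac{1}{-264156210} = 2 - \frac{1}{264156210} = \frac{528312419}{264156210} \approx 2.0$)
$\frac{b}{v} - \frac{28050}{z} = \frac{30786}{- \frac{24195}{13447}} - \frac{28050}{\frac{528312419}{264156210}} = 30786 \left(- \frac{13447}{24195}\right) - \frac{7409581690500}{528312419} = - \frac{137993114}{8065} - \frac{7409581690500}{528312419} = - \frac{132661752196565266}{4260839659235}$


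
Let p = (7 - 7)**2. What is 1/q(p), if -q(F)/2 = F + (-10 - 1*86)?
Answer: 1/192 ≈ 0.0052083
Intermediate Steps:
p = 0 (p = 0**2 = 0)
q(F) = 192 - 2*F (q(F) = -2*(F + (-10 - 1*86)) = -2*(F + (-10 - 86)) = -2*(F - 96) = -2*(-96 + F) = 192 - 2*F)
1/q(p) = 1/(192 - 2*0) = 1/(192 + 0) = 1/192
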